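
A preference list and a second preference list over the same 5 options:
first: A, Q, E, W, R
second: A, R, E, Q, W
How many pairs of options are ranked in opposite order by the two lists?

4

Assign each item its position (1..5) in the first ordering, then rewrite the second ordering as that position sequence:
positions: A→1, Q→2, E→3, W→4, R→5
second ordering as positions: [1, 5, 3, 2, 4]
Discordant pairs = inversions in this position sequence.
1: 0
5: 3, 2, 4 → 3
3: 2 → 1
2: 0
4: 0
Total: 0 + 3 + 1 + 0 + 0 = 4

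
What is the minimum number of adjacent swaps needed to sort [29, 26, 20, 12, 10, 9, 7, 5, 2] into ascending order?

36 swaps

Minimum adjacent swaps = number of inversions (each swap of adjacent out-of-order elements removes one inversion and no swap can remove more).
Count inversions — for each element, later elements that are smaller:
29: 26, 20, 12, 10, 9, 7, 5, 2 → 8
26: 20, 12, 10, 9, 7, 5, 2 → 7
20: 12, 10, 9, 7, 5, 2 → 6
12: 10, 9, 7, 5, 2 → 5
10: 9, 7, 5, 2 → 4
9: 7, 5, 2 → 3
7: 5, 2 → 2
5: 2 → 1
2: none → 0
Total inversions: 8 + 7 + 6 + 5 + 4 + 3 + 2 + 1 + 0 = 36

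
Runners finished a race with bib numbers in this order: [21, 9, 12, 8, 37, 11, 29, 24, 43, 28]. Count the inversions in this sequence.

14

Count, for each position, how many later elements it exceeds:
21: 4
9: 1
12: 2
8: 0
37: 4
11: 0
29: 2
24: 0
43: 1
28: 0
Sum: 4 + 1 + 2 + 0 + 4 + 0 + 2 + 0 + 1 + 0 = 14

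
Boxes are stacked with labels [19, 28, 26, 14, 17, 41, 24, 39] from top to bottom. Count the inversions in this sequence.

11

For each element, count later entries that are smaller:
19 → 14, 17 → 2
28 → 26, 14, 17, 24 → 4
26 → 14, 17, 24 → 3
14 → none → 0
17 → none → 0
41 → 24, 39 → 2
24 → none → 0
39 → none → 0
Sum: 2 + 4 + 3 + 0 + 0 + 2 + 0 + 0 = 11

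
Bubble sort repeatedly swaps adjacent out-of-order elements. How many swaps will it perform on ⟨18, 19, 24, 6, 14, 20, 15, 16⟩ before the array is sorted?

15 adjacent swaps

Minimum adjacent swaps = number of inversions (each swap of adjacent out-of-order elements removes one inversion and no swap can remove more).
Count inversions — for each element, later elements that are smaller:
18: 6, 14, 15, 16 → 4
19: 6, 14, 15, 16 → 4
24: 6, 14, 20, 15, 16 → 5
6: none → 0
14: none → 0
20: 15, 16 → 2
15: none → 0
16: none → 0
Total inversions: 4 + 4 + 5 + 0 + 0 + 2 + 0 + 0 = 15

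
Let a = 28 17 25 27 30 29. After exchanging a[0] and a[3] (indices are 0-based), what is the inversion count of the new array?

3 inversions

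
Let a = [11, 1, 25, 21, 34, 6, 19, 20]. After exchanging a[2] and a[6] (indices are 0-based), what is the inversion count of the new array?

9

Positions 2 and 6 hold 25 and 19; after swapping, the array is [11, 1, 19, 21, 34, 6, 25, 20].
Sweep left to right; for each value list the smaller values that follow it:
11 → 1, 6 → 2
1 → none → 0
19 → 6 → 1
21 → 6, 20 → 2
34 → 6, 25, 20 → 3
6 → none → 0
25 → 20 → 1
20 → none → 0
Sum: 2 + 0 + 1 + 2 + 3 + 0 + 1 + 0 = 9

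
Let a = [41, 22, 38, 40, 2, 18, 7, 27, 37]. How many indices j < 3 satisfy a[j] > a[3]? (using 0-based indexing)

1 such element

The element at index 3 is 40.
Elements before it: 41, 22, 38
Those larger than 40: 41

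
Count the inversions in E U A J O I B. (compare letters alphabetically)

For each element, count later entries that are smaller:
E: 2
U: 5
A: 0
J: 2
O: 2
I: 1
B: 0
Sum: 2 + 5 + 0 + 2 + 2 + 1 + 0 = 12

Out-of-order pairs: 12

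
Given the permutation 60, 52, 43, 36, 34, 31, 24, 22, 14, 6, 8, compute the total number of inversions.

There are 54 out-of-order pairs.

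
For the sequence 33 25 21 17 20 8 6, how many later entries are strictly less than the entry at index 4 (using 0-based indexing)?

2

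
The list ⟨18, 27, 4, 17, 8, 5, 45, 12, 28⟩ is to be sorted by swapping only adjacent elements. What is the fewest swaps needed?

Each adjacent swap fixes exactly one inversion, so the minimum swap count equals the number of inversions.
Count inversions — for each element, later elements that are smaller:
18: 4, 17, 8, 5, 12 → 5
27: 4, 17, 8, 5, 12 → 5
4: none → 0
17: 8, 5, 12 → 3
8: 5 → 1
5: none → 0
45: 12, 28 → 2
12: none → 0
28: none → 0
Total inversions: 5 + 5 + 0 + 3 + 1 + 0 + 2 + 0 + 0 = 16

Adjacent swaps: 16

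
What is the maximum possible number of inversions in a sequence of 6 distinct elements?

A reversed (strictly descending) arrangement makes every pair an inversion, giving C(6, 2) inversions.
C(6, 2) = 6·5/2 = 15

15 inversions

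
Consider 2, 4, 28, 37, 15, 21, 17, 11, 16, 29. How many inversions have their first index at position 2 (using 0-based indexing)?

5

The element at index 2 is 28.
Elements after it: 37, 15, 21, 17, 11, 16, 29
Those smaller than 28: 15, 21, 17, 11, 16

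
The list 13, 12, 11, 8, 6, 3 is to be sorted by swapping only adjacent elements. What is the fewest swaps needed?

There are 15 swaps.

The minimum number of adjacent swaps to sort an array equals its inversion count, since every such swap removes exactly one inversion.
Count inversions — for each element, later elements that are smaller:
13: 12, 11, 8, 6, 3 → 5
12: 11, 8, 6, 3 → 4
11: 8, 6, 3 → 3
8: 6, 3 → 2
6: 3 → 1
3: none → 0
Total inversions: 5 + 4 + 3 + 2 + 1 + 0 = 15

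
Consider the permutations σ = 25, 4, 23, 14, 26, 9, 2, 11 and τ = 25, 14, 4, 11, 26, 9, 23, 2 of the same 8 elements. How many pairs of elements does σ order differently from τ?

8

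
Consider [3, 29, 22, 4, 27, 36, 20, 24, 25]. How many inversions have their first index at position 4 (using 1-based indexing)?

The element at index 4 is 4.
Elements after it: 27, 36, 20, 24, 25
None of them are smaller than 4.

0 such elements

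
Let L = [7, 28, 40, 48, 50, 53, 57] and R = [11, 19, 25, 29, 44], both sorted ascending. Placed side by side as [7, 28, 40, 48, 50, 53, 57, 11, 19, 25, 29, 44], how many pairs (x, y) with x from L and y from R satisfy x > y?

There are 27 cross-inversions.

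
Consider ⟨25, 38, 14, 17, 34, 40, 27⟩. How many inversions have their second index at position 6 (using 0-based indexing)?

The element at index 6 is 27.
Elements before it: 25, 38, 14, 17, 34, 40
Those larger than 27: 38, 34, 40

3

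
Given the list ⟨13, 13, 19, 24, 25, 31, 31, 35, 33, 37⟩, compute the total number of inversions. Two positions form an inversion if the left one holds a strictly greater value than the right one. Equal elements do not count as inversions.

1 out-of-order pair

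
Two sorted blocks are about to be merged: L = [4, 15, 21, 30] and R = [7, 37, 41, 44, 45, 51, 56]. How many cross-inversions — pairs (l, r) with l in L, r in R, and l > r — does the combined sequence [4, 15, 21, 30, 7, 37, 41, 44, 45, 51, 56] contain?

3 split inversions

Take each right-half value and tally the left-half values above it:
r = 7: 15, 21, 30 → 3
r = 37: none → 0
r = 41: none → 0
r = 44: none → 0
r = 45: none → 0
r = 51: none → 0
r = 56: none → 0
Cross-inversions: 3 + 0 + 0 + 0 + 0 + 0 + 0 = 3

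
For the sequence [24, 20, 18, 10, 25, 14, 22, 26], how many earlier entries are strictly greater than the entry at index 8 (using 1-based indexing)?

0

The element at index 8 is 26.
Elements before it: 24, 20, 18, 10, 25, 14, 22
None of them are larger than 26.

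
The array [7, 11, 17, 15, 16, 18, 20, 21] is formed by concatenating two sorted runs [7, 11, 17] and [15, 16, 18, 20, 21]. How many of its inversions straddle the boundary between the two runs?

Take each right-half value and tally the left-half values above it:
r = 15: 17 → 1
r = 16: 17 → 1
r = 18: none → 0
r = 20: none → 0
r = 21: none → 0
Cross-inversions: 1 + 1 + 0 + 0 + 0 = 2

2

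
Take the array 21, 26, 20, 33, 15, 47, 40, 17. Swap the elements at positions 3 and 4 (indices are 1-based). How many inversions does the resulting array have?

14 inversions

Positions 3 and 4 hold 20 and 33; after swapping, the array is [21, 26, 33, 20, 15, 47, 40, 17].
Count, for each position, how many later elements it exceeds:
21 → 20, 15, 17 → 3
26 → 20, 15, 17 → 3
33 → 20, 15, 17 → 3
20 → 15, 17 → 2
15 → none → 0
47 → 40, 17 → 2
40 → 17 → 1
17 → none → 0
Sum: 3 + 3 + 3 + 2 + 0 + 2 + 1 + 0 = 14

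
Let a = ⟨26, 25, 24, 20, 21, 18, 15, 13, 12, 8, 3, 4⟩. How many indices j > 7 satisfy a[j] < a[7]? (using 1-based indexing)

5

The element at index 7 is 15.
Elements after it: 13, 12, 8, 3, 4
Those smaller than 15: 13, 12, 8, 3, 4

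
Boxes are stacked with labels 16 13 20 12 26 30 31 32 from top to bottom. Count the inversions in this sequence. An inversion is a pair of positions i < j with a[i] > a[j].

Sweep left to right; for each value list the smaller values that follow it:
16 → 13, 12 → 2
13 → 12 → 1
20 → 12 → 1
12 → none → 0
26 → none → 0
30 → none → 0
31 → none → 0
32 → none → 0
Sum: 2 + 1 + 1 + 0 + 0 + 0 + 0 + 0 = 4

4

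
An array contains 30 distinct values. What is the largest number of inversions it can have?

A reversed (strictly descending) arrangement makes every pair an inversion, giving C(30, 2) inversions.
C(30, 2) = 30·29/2 = 435

435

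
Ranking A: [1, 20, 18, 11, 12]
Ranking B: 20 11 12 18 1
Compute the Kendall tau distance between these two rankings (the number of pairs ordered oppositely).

Assign each item its position (1..5) in the first ordering, then rewrite the second ordering as that position sequence:
positions: 1→1, 20→2, 18→3, 11→4, 12→5
second ordering as positions: [2, 4, 5, 3, 1]
Discordant pairs = inversions in this position sequence.
2: 1 → 1
4: 3, 1 → 2
5: 3, 1 → 2
3: 1 → 1
1: 0
Total: 1 + 2 + 2 + 1 + 0 = 6

Discordant pairs: 6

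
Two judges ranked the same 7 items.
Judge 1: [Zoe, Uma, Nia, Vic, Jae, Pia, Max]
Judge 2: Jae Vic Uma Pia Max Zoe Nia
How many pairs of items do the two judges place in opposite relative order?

Assign each item its position (1..7) in the first ordering, then rewrite the second ordering as that position sequence:
positions: Zoe→1, Uma→2, Nia→3, Vic→4, Jae→5, Pia→6, Max→7
second ordering as positions: [5, 4, 2, 6, 7, 1, 3]
Discordant pairs = inversions in this position sequence.
5: 4, 2, 1, 3 → 4
4: 2, 1, 3 → 3
2: 1 → 1
6: 1, 3 → 2
7: 1, 3 → 2
1: 0
3: 0
Total: 4 + 3 + 1 + 2 + 2 + 0 + 0 = 12

12 discordant pairs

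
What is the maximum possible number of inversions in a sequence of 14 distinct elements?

91 inversions

A reversed (strictly descending) arrangement makes every pair an inversion, giving C(14, 2) inversions.
C(14, 2) = 14·13/2 = 91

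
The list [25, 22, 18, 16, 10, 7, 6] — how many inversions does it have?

Element-by-element contributions:
25: 6
22: 5
18: 4
16: 3
10: 2
7: 1
6: 0
Sum: 6 + 5 + 4 + 3 + 2 + 1 + 0 = 21

21 inversions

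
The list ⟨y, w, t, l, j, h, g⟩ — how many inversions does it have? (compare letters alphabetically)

There are 21 inversions.

Count, for each position, how many later elements it exceeds:
y → w, t, l, j, h, g → 6
w → t, l, j, h, g → 5
t → l, j, h, g → 4
l → j, h, g → 3
j → h, g → 2
h → g → 1
g → none → 0
Sum: 6 + 5 + 4 + 3 + 2 + 1 + 0 = 21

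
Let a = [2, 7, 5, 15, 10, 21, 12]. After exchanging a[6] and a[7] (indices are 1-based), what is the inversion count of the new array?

3

Positions 6 and 7 hold 21 and 12; after swapping, the array is [2, 7, 5, 15, 10, 12, 21].
For each element, count later entries that are smaller:
2 → none → 0
7 → 5 → 1
5 → none → 0
15 → 10, 12 → 2
10 → none → 0
12 → none → 0
21 → none → 0
Sum: 0 + 1 + 0 + 2 + 0 + 0 + 0 = 3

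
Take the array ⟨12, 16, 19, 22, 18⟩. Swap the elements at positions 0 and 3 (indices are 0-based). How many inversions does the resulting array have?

Positions 0 and 3 hold 12 and 22; after swapping, the array is [22, 16, 19, 12, 18].
Count, for each position, how many later elements it exceeds:
22 → 16, 19, 12, 18 → 4
16 → 12 → 1
19 → 12, 18 → 2
12 → none → 0
18 → none → 0
Sum: 4 + 1 + 2 + 0 + 0 = 7

7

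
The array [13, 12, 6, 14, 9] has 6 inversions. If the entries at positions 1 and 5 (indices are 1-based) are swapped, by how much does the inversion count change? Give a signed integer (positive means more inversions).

Positions 1 and 5 hold 13 and 9; after swapping, the array is [9, 12, 6, 14, 13].
Count, for each position, how many later elements it exceeds:
9: 1
12: 1
6: 0
14: 1
13: 0
Sum: 1 + 1 + 0 + 1 + 0 = 3
Change: 3 − 6 = -3

-3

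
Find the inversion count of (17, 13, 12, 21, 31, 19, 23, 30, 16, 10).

22

Sweep left to right; for each value list the smaller values that follow it:
17: 4
13: 2
12: 1
21: 3
31: 5
19: 2
23: 2
30: 2
16: 1
10: 0
Sum: 4 + 2 + 1 + 3 + 5 + 2 + 2 + 2 + 1 + 0 = 22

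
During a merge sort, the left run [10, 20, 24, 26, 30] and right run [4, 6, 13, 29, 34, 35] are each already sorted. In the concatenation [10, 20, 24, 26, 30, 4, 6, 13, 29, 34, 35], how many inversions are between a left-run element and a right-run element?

There are 15 split inversions.

Take each right-half value and tally the left-half values above it:
r = 4: 10, 20, 24, 26, 30 → 5
r = 6: 10, 20, 24, 26, 30 → 5
r = 13: 20, 24, 26, 30 → 4
r = 29: 30 → 1
r = 34: none → 0
r = 35: none → 0
Cross-inversions: 5 + 5 + 4 + 1 + 0 + 0 = 15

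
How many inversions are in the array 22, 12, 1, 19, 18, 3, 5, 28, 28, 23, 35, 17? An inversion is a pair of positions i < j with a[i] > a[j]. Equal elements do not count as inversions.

Count, for each position, how many later elements it exceeds:
22 → 12, 1, 19, 18, 3, 5, 17 → 7
12 → 1, 3, 5 → 3
1 → none → 0
19 → 18, 3, 5, 17 → 4
18 → 3, 5, 17 → 3
3 → none → 0
5 → none → 0
28 → 23, 17 → 2
28 → 23, 17 → 2
23 → 17 → 1
35 → 17 → 1
17 → none → 0
Sum: 7 + 3 + 0 + 4 + 3 + 0 + 0 + 2 + 2 + 1 + 1 + 0 = 23

Out-of-order pairs: 23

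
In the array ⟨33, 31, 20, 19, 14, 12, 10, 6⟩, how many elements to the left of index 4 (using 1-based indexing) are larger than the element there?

3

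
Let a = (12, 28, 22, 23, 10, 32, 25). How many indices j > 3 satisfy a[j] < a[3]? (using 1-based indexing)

The element at index 3 is 22.
Elements after it: 23, 10, 32, 25
Those smaller than 22: 10

1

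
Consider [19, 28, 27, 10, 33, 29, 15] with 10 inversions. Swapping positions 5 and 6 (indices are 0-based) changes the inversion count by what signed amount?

Positions 5 and 6 hold 29 and 15; after swapping, the array is [19, 28, 27, 10, 33, 15, 29].
Count, for each position, how many later elements it exceeds:
19 → 10, 15 → 2
28 → 27, 10, 15 → 3
27 → 10, 15 → 2
10 → none → 0
33 → 15, 29 → 2
15 → none → 0
29 → none → 0
Sum: 2 + 3 + 2 + 0 + 2 + 0 + 0 = 9
Change: 9 − 10 = -1

-1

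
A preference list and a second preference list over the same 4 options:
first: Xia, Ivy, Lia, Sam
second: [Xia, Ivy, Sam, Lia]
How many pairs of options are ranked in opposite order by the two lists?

1 pair

Assign each item its position (1..4) in the first ordering, then rewrite the second ordering as that position sequence:
positions: Xia→1, Ivy→2, Lia→3, Sam→4
second ordering as positions: [1, 2, 4, 3]
Discordant pairs = inversions in this position sequence.
1: 0
2: 0
4: 3 → 1
3: 0
Total: 0 + 0 + 1 + 0 = 1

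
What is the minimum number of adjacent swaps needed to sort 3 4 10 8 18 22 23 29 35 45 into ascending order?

1 swap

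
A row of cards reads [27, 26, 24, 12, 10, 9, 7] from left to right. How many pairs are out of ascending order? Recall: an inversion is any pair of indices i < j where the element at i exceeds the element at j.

There are 21 inversions.

Count, for each position, how many later elements it exceeds:
27 → 26, 24, 12, 10, 9, 7 → 6
26 → 24, 12, 10, 9, 7 → 5
24 → 12, 10, 9, 7 → 4
12 → 10, 9, 7 → 3
10 → 9, 7 → 2
9 → 7 → 1
7 → none → 0
Sum: 6 + 5 + 4 + 3 + 2 + 1 + 0 = 21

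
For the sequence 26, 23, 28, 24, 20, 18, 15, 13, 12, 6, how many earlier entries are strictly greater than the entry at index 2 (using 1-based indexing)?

The element at index 2 is 23.
Elements before it: 26
Those larger than 23: 26

1 such element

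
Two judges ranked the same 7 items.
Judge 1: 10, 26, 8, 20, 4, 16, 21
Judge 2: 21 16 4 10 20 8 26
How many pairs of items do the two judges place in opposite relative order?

Assign each item its position (1..7) in the first ordering, then rewrite the second ordering as that position sequence:
positions: 10→1, 26→2, 8→3, 20→4, 4→5, 16→6, 21→7
second ordering as positions: [7, 6, 5, 1, 4, 3, 2]
Discordant pairs = inversions in this position sequence.
7: 6, 5, 1, 4, 3, 2 → 6
6: 5, 1, 4, 3, 2 → 5
5: 1, 4, 3, 2 → 4
1: 0
4: 3, 2 → 2
3: 2 → 1
2: 0
Total: 6 + 5 + 4 + 0 + 2 + 1 + 0 = 18

18 discordant pairs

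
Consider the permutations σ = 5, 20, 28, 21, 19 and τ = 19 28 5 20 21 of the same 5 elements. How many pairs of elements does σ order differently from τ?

Assign each item its position (1..5) in the first ordering, then rewrite the second ordering as that position sequence:
positions: 5→1, 20→2, 28→3, 21→4, 19→5
second ordering as positions: [5, 3, 1, 2, 4]
Discordant pairs = inversions in this position sequence.
5: 3, 1, 2, 4 → 4
3: 1, 2 → 2
1: 0
2: 0
4: 0
Total: 4 + 2 + 0 + 0 + 0 = 6

6 discordant pairs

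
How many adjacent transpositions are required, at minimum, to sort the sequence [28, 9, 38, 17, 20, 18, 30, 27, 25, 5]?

Each adjacent swap fixes exactly one inversion, so the minimum swap count equals the number of inversions.
Count inversions — for each element, later elements that are smaller:
28: 9, 17, 20, 18, 27, 25, 5 → 7
9: 5 → 1
38: 17, 20, 18, 30, 27, 25, 5 → 7
17: 5 → 1
20: 18, 5 → 2
18: 5 → 1
30: 27, 25, 5 → 3
27: 25, 5 → 2
25: 5 → 1
5: none → 0
Total inversions: 7 + 1 + 7 + 1 + 2 + 1 + 3 + 2 + 1 + 0 = 25

25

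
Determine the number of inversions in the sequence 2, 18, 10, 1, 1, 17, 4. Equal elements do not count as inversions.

Listing every pair i<j with a[i]>a[j] (using 1-based positions):
(1,4): 2 > 1
(1,5): 2 > 1
(2,3): 18 > 10
(2,4): 18 > 1
(2,5): 18 > 1
(2,6): 18 > 17
(2,7): 18 > 4
(3,4): 10 > 1
(3,5): 10 > 1
(3,7): 10 > 4
(6,7): 17 > 4
That's 11 pairs.

There are 11 out-of-order pairs.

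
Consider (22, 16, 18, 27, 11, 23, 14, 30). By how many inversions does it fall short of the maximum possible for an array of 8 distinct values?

16

Maximum inversions for 8 distinct elements is C(8, 2) = 8·7/2 = 28.
Current inversions — for each element, count later smaller elements:
22: 4
16: 2
18: 2
27: 3
11: 0
23: 1
14: 0
30: 0
Current total: 4 + 2 + 2 + 3 + 0 + 1 + 0 + 0 = 12
Shortfall: 28 − 12 = 16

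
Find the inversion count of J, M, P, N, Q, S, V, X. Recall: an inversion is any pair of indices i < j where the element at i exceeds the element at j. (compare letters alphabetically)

Element-by-element contributions:
J: 0
M: 0
P: 1
N: 0
Q: 0
S: 0
V: 0
X: 0
Sum: 0 + 0 + 1 + 0 + 0 + 0 + 0 + 0 = 1

There is 1 inversion.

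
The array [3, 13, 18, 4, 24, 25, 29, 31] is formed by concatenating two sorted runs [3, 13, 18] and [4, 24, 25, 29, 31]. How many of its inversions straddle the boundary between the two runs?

2

For each element r of the right run, count left-run elements greater than r:
r = 4: 13, 18 → 2
r = 24: none → 0
r = 25: none → 0
r = 29: none → 0
r = 31: none → 0
Cross-inversions: 2 + 0 + 0 + 0 + 0 = 2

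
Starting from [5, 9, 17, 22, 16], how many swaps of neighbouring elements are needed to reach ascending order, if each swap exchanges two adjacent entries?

Adjacent swaps: 2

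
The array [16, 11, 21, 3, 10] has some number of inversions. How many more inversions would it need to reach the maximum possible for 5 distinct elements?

3

Maximum inversions for 5 distinct elements is C(5, 2) = 5·4/2 = 10.
Current inversions — for each element, count later smaller elements:
16: 3
11: 2
21: 2
3: 0
10: 0
Current total: 3 + 2 + 2 + 0 + 0 = 7
Shortfall: 10 − 7 = 3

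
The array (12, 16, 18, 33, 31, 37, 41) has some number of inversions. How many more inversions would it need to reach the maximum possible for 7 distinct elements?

20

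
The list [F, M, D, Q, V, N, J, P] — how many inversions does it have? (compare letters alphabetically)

10 out-of-order pairs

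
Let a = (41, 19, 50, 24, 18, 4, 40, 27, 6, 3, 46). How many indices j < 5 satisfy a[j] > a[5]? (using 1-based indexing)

The element at index 5 is 18.
Elements before it: 41, 19, 50, 24
Those larger than 18: 41, 19, 50, 24

4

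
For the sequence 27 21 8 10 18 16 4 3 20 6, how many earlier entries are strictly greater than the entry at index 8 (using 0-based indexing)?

2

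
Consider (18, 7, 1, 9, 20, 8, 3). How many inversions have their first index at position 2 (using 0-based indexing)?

The element at index 2 is 1.
Elements after it: 9, 20, 8, 3
None of them are smaller than 1.

0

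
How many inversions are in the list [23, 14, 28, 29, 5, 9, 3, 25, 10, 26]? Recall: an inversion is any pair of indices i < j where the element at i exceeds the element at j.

For each element, count later entries that are smaller:
23: 5
14: 4
28: 6
29: 6
5: 1
9: 1
3: 0
25: 1
10: 0
26: 0
Sum: 5 + 4 + 6 + 6 + 1 + 1 + 0 + 1 + 0 + 0 = 24

There are 24 out-of-order pairs.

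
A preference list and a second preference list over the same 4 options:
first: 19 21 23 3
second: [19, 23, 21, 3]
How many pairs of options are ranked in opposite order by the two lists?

1 pair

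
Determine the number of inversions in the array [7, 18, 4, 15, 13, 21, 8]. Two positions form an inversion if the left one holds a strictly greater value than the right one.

9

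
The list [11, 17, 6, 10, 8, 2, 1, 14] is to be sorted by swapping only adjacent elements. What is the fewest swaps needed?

There are 19 adjacent swaps.

The minimum number of adjacent swaps to sort an array equals its inversion count, since every such swap removes exactly one inversion.
Count inversions — for each element, later elements that are smaller:
11: 6, 10, 8, 2, 1 → 5
17: 6, 10, 8, 2, 1, 14 → 6
6: 2, 1 → 2
10: 8, 2, 1 → 3
8: 2, 1 → 2
2: 1 → 1
1: none → 0
14: none → 0
Total inversions: 5 + 6 + 2 + 3 + 2 + 1 + 0 + 0 = 19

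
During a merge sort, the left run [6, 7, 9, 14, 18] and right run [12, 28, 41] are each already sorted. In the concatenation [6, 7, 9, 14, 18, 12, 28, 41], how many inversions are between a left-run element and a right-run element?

For each element r of the right run, count left-run elements greater than r:
r = 12: 14, 18 → 2
r = 28: none → 0
r = 41: none → 0
Cross-inversions: 2 + 0 + 0 = 2

2 cross-inversions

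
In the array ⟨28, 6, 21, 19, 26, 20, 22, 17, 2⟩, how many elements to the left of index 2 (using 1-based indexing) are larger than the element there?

1 such element

The element at index 2 is 6.
Elements before it: 28
Those larger than 6: 28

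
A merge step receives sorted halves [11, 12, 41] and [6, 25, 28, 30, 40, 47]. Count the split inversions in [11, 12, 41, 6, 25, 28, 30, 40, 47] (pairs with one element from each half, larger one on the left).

7 split inversions

For each element r of the right run, count left-run elements greater than r:
r = 6: 11, 12, 41 → 3
r = 25: 41 → 1
r = 28: 41 → 1
r = 30: 41 → 1
r = 40: 41 → 1
r = 47: none → 0
Cross-inversions: 3 + 1 + 1 + 1 + 1 + 0 = 7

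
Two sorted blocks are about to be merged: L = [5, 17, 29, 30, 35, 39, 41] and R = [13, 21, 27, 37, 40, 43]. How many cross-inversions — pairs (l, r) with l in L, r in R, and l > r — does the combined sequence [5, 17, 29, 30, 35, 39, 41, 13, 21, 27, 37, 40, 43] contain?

Count, for every r in R, how many entries of L exceed r:
r = 13: 17, 29, 30, 35, 39, 41 → 6
r = 21: 29, 30, 35, 39, 41 → 5
r = 27: 29, 30, 35, 39, 41 → 5
r = 37: 39, 41 → 2
r = 40: 41 → 1
r = 43: none → 0
Cross-inversions: 6 + 5 + 5 + 2 + 1 + 0 = 19

19 split inversions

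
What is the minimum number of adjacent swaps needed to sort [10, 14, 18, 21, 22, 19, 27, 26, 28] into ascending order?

The minimum number of adjacent swaps to sort an array equals its inversion count, since every such swap removes exactly one inversion.
Count inversions — for each element, later elements that are smaller:
10: none → 0
14: none → 0
18: none → 0
21: 19 → 1
22: 19 → 1
19: none → 0
27: 26 → 1
26: none → 0
28: none → 0
Total inversions: 0 + 0 + 0 + 1 + 1 + 0 + 1 + 0 + 0 = 3

3 adjacent swaps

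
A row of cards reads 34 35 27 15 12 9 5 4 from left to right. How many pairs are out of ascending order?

Out-of-order pairs: 27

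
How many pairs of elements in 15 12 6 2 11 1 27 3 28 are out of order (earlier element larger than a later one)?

18 inversions

Count, for each position, how many later elements it exceeds:
15 → 12, 6, 2, 11, 1, 3 → 6
12 → 6, 2, 11, 1, 3 → 5
6 → 2, 1, 3 → 3
2 → 1 → 1
11 → 1, 3 → 2
1 → none → 0
27 → 3 → 1
3 → none → 0
28 → none → 0
Sum: 6 + 5 + 3 + 1 + 2 + 0 + 1 + 0 + 0 = 18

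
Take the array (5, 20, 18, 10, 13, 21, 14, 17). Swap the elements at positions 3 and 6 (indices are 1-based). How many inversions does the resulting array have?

12

Positions 3 and 6 hold 18 and 21; after swapping, the array is [5, 20, 21, 10, 13, 18, 14, 17].
For each element, count later entries that are smaller:
5 → none → 0
20 → 10, 13, 18, 14, 17 → 5
21 → 10, 13, 18, 14, 17 → 5
10 → none → 0
13 → none → 0
18 → 14, 17 → 2
14 → none → 0
17 → none → 0
Sum: 0 + 5 + 5 + 0 + 0 + 2 + 0 + 0 = 12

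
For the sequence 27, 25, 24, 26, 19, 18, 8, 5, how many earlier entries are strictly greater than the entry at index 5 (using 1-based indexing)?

4 such elements

The element at index 5 is 19.
Elements before it: 27, 25, 24, 26
Those larger than 19: 27, 25, 24, 26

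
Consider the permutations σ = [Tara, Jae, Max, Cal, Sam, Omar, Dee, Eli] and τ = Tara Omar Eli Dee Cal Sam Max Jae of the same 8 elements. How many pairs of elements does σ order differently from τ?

Assign each item its position (1..8) in the first ordering, then rewrite the second ordering as that position sequence:
positions: Tara→1, Jae→2, Max→3, Cal→4, Sam→5, Omar→6, Dee→7, Eli→8
second ordering as positions: [1, 6, 8, 7, 4, 5, 3, 2]
Discordant pairs = inversions in this position sequence.
1: 0
6: 4, 5, 3, 2 → 4
8: 7, 4, 5, 3, 2 → 5
7: 4, 5, 3, 2 → 4
4: 3, 2 → 2
5: 3, 2 → 2
3: 2 → 1
2: 0
Total: 0 + 4 + 5 + 4 + 2 + 2 + 1 + 0 = 18

18 discordant pairs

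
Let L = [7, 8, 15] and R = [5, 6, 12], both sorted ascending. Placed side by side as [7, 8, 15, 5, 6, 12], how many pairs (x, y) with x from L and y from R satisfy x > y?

7 cross-inversions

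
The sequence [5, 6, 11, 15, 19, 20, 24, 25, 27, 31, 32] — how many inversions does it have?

0 inversions

Element-by-element contributions:
5: 0
6: 0
11: 0
15: 0
19: 0
20: 0
24: 0
25: 0
27: 0
31: 0
32: 0
Sum: 0 + 0 + 0 + 0 + 0 + 0 + 0 + 0 + 0 + 0 + 0 = 0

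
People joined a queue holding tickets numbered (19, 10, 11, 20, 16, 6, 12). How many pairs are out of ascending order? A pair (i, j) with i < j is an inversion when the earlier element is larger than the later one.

For each element, count later entries that are smaller:
19: 5
10: 1
11: 1
20: 3
16: 2
6: 0
12: 0
Sum: 5 + 1 + 1 + 3 + 2 + 0 + 0 = 12

12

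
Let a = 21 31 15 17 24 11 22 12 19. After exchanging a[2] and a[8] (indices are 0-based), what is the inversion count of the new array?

Positions 2 and 8 hold 15 and 19; after swapping, the array is [21, 31, 19, 17, 24, 11, 22, 12, 15].
Element-by-element contributions:
21: 5
31: 7
19: 4
17: 3
24: 4
11: 0
22: 2
12: 0
15: 0
Sum: 5 + 7 + 4 + 3 + 4 + 0 + 2 + 0 + 0 = 25

25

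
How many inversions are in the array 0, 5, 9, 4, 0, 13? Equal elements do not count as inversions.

Inversion pairs (indices are 1-based):
(2,4): 5 > 4
(2,5): 5 > 0
(3,4): 9 > 4
(3,5): 9 > 0
(4,5): 4 > 0
That's 5 pairs.

5 out-of-order pairs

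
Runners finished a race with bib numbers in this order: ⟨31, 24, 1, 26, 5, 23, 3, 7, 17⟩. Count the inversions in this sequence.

23 inversions

For each element, count later entries that are smaller:
31 → 24, 1, 26, 5, 23, 3, 7, 17 → 8
24 → 1, 5, 23, 3, 7, 17 → 6
1 → none → 0
26 → 5, 23, 3, 7, 17 → 5
5 → 3 → 1
23 → 3, 7, 17 → 3
3 → none → 0
7 → none → 0
17 → none → 0
Sum: 8 + 6 + 0 + 5 + 1 + 3 + 0 + 0 + 0 = 23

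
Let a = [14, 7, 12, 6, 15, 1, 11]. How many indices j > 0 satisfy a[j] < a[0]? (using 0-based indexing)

5

The element at index 0 is 14.
Elements after it: 7, 12, 6, 15, 1, 11
Those smaller than 14: 7, 12, 6, 1, 11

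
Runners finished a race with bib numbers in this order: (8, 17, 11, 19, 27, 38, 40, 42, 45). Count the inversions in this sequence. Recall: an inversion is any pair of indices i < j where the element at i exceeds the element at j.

1 inversion

Sweep left to right; for each value list the smaller values that follow it:
8: 0
17: 1
11: 0
19: 0
27: 0
38: 0
40: 0
42: 0
45: 0
Sum: 0 + 1 + 0 + 0 + 0 + 0 + 0 + 0 + 0 = 1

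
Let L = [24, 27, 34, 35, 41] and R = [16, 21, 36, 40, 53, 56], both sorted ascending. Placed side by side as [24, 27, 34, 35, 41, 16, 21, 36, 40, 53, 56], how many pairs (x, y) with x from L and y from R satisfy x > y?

For each element r of the right run, count left-run elements greater than r:
r = 16: 24, 27, 34, 35, 41 → 5
r = 21: 24, 27, 34, 35, 41 → 5
r = 36: 41 → 1
r = 40: 41 → 1
r = 53: none → 0
r = 56: none → 0
Cross-inversions: 5 + 5 + 1 + 1 + 0 + 0 = 12

12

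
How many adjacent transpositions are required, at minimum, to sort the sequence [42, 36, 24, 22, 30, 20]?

13

The minimum number of adjacent swaps to sort an array equals its inversion count, since every such swap removes exactly one inversion.
Count inversions — for each element, later elements that are smaller:
42: 36, 24, 22, 30, 20 → 5
36: 24, 22, 30, 20 → 4
24: 22, 20 → 2
22: 20 → 1
30: 20 → 1
20: none → 0
Total inversions: 5 + 4 + 2 + 1 + 1 + 0 = 13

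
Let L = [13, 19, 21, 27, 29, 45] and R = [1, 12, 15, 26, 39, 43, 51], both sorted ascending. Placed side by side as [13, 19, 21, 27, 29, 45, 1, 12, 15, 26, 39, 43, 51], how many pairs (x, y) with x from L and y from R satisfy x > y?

Split inversions: 22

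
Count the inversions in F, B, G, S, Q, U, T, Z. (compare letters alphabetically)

3

Count, for each position, how many later elements it exceeds:
F: 1
B: 0
G: 0
S: 1
Q: 0
U: 1
T: 0
Z: 0
Sum: 1 + 0 + 0 + 1 + 0 + 1 + 0 + 0 = 3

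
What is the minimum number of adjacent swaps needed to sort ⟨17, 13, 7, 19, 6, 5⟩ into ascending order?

12 adjacent swaps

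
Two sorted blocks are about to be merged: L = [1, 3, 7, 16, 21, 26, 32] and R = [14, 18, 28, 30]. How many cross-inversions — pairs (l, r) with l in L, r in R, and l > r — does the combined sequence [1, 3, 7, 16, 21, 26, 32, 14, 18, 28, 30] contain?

There are 9 cross-inversions.

Take each right-half value and tally the left-half values above it:
r = 14: 16, 21, 26, 32 → 4
r = 18: 21, 26, 32 → 3
r = 28: 32 → 1
r = 30: 32 → 1
Cross-inversions: 4 + 3 + 1 + 1 = 9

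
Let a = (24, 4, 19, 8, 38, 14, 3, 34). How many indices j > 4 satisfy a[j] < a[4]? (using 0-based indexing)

The element at index 4 is 38.
Elements after it: 14, 3, 34
Those smaller than 38: 14, 3, 34

3 such elements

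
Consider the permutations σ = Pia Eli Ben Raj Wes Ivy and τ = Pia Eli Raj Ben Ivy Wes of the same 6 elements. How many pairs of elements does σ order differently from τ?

2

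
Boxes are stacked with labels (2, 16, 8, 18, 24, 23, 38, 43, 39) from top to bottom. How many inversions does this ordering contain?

3 inversions

Count, for each position, how many later elements it exceeds:
2 → none → 0
16 → 8 → 1
8 → none → 0
18 → none → 0
24 → 23 → 1
23 → none → 0
38 → none → 0
43 → 39 → 1
39 → none → 0
Sum: 0 + 1 + 0 + 0 + 1 + 0 + 0 + 1 + 0 = 3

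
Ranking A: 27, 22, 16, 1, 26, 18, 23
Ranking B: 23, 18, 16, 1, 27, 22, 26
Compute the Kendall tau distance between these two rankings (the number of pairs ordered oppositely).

Assign each item its position (1..7) in the first ordering, then rewrite the second ordering as that position sequence:
positions: 27→1, 22→2, 16→3, 1→4, 26→5, 18→6, 23→7
second ordering as positions: [7, 6, 3, 4, 1, 2, 5]
Discordant pairs = inversions in this position sequence.
7: 6, 3, 4, 1, 2, 5 → 6
6: 3, 4, 1, 2, 5 → 5
3: 1, 2 → 2
4: 1, 2 → 2
1: 0
2: 0
5: 0
Total: 6 + 5 + 2 + 2 + 0 + 0 + 0 = 15

15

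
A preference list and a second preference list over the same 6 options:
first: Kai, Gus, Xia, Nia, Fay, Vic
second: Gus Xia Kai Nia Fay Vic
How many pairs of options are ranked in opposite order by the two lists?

Assign each item its position (1..6) in the first ordering, then rewrite the second ordering as that position sequence:
positions: Kai→1, Gus→2, Xia→3, Nia→4, Fay→5, Vic→6
second ordering as positions: [2, 3, 1, 4, 5, 6]
Discordant pairs = inversions in this position sequence.
2: 1 → 1
3: 1 → 1
1: 0
4: 0
5: 0
6: 0
Total: 1 + 1 + 0 + 0 + 0 + 0 = 2

2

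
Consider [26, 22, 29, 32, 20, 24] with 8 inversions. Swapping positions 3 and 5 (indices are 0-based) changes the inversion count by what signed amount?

-1

Positions 3 and 5 hold 32 and 24; after swapping, the array is [26, 22, 29, 24, 20, 32].
Element-by-element contributions:
26: 3
22: 1
29: 2
24: 1
20: 0
32: 0
Sum: 3 + 1 + 2 + 1 + 0 + 0 = 7
Change: 7 − 8 = -1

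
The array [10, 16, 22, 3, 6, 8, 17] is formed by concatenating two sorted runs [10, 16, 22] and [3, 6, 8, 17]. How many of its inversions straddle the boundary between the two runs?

10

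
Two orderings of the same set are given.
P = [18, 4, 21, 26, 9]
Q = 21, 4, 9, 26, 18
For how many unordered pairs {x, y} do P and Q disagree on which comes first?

Assign each item its position (1..5) in the first ordering, then rewrite the second ordering as that position sequence:
positions: 18→1, 4→2, 21→3, 26→4, 9→5
second ordering as positions: [3, 2, 5, 4, 1]
Discordant pairs = inversions in this position sequence.
3: 2, 1 → 2
2: 1 → 1
5: 4, 1 → 2
4: 1 → 1
1: 0
Total: 2 + 1 + 2 + 1 + 0 = 6

6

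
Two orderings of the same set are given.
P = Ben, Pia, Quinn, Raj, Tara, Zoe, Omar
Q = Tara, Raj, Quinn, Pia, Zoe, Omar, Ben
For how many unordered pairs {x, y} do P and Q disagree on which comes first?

There are 12 disagreeing pairs.

Assign each item its position (1..7) in the first ordering, then rewrite the second ordering as that position sequence:
positions: Ben→1, Pia→2, Quinn→3, Raj→4, Tara→5, Zoe→6, Omar→7
second ordering as positions: [5, 4, 3, 2, 6, 7, 1]
Discordant pairs = inversions in this position sequence.
5: 4, 3, 2, 1 → 4
4: 3, 2, 1 → 3
3: 2, 1 → 2
2: 1 → 1
6: 1 → 1
7: 1 → 1
1: 0
Total: 4 + 3 + 2 + 1 + 1 + 1 + 0 = 12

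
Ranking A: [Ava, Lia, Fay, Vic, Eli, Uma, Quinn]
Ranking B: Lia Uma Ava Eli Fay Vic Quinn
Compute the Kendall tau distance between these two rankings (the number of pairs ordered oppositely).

Assign each item its position (1..7) in the first ordering, then rewrite the second ordering as that position sequence:
positions: Ava→1, Lia→2, Fay→3, Vic→4, Eli→5, Uma→6, Quinn→7
second ordering as positions: [2, 6, 1, 5, 3, 4, 7]
Discordant pairs = inversions in this position sequence.
2: 1 → 1
6: 1, 5, 3, 4 → 4
1: 0
5: 3, 4 → 2
3: 0
4: 0
7: 0
Total: 1 + 4 + 0 + 2 + 0 + 0 + 0 = 7

7 discordant pairs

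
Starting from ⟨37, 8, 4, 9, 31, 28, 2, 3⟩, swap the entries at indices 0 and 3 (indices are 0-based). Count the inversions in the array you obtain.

Positions 0 and 3 hold 37 and 9; after swapping, the array is [9, 8, 4, 37, 31, 28, 2, 3].
Sweep left to right; for each value list the smaller values that follow it:
9 → 8, 4, 2, 3 → 4
8 → 4, 2, 3 → 3
4 → 2, 3 → 2
37 → 31, 28, 2, 3 → 4
31 → 28, 2, 3 → 3
28 → 2, 3 → 2
2 → none → 0
3 → none → 0
Sum: 4 + 3 + 2 + 4 + 3 + 2 + 0 + 0 = 18

There are 18 inversions.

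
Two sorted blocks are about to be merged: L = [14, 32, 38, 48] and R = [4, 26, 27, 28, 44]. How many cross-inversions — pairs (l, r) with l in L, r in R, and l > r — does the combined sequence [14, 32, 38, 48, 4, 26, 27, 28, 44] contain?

Cross-inversions: 14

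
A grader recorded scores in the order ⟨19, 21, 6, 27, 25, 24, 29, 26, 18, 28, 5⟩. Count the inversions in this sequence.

Count, for each position, how many later elements it exceeds:
19 → 6, 18, 5 → 3
21 → 6, 18, 5 → 3
6 → 5 → 1
27 → 25, 24, 26, 18, 5 → 5
25 → 24, 18, 5 → 3
24 → 18, 5 → 2
29 → 26, 18, 28, 5 → 4
26 → 18, 5 → 2
18 → 5 → 1
28 → 5 → 1
5 → none → 0
Sum: 3 + 3 + 1 + 5 + 3 + 2 + 4 + 2 + 1 + 1 + 0 = 25

25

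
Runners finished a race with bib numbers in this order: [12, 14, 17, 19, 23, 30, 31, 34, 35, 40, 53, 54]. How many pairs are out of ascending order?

0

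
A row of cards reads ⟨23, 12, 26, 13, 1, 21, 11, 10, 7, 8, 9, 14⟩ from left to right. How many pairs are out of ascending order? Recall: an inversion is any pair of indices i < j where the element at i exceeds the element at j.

44

For each element, count later entries that are smaller:
23 → 12, 13, 1, 21, 11, 10, 7, 8, 9, 14 → 10
12 → 1, 11, 10, 7, 8, 9 → 6
26 → 13, 1, 21, 11, 10, 7, 8, 9, 14 → 9
13 → 1, 11, 10, 7, 8, 9 → 6
1 → none → 0
21 → 11, 10, 7, 8, 9, 14 → 6
11 → 10, 7, 8, 9 → 4
10 → 7, 8, 9 → 3
7 → none → 0
8 → none → 0
9 → none → 0
14 → none → 0
Sum: 10 + 6 + 9 + 6 + 0 + 6 + 4 + 3 + 0 + 0 + 0 + 0 = 44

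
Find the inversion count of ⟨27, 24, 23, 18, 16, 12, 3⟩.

Element-by-element contributions:
27 → 24, 23, 18, 16, 12, 3 → 6
24 → 23, 18, 16, 12, 3 → 5
23 → 18, 16, 12, 3 → 4
18 → 16, 12, 3 → 3
16 → 12, 3 → 2
12 → 3 → 1
3 → none → 0
Sum: 6 + 5 + 4 + 3 + 2 + 1 + 0 = 21

21 inversions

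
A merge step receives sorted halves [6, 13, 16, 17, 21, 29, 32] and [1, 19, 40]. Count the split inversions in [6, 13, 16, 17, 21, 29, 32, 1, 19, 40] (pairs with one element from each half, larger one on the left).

10 split inversions

For each element r of the right run, count left-run elements greater than r:
r = 1: 6, 13, 16, 17, 21, 29, 32 → 7
r = 19: 21, 29, 32 → 3
r = 40: none → 0
Cross-inversions: 7 + 3 + 0 = 10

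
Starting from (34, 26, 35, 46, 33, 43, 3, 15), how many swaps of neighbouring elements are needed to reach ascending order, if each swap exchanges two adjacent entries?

Each adjacent swap fixes exactly one inversion, so the minimum swap count equals the number of inversions.
Count inversions — for each element, later elements that are smaller:
34: 26, 33, 3, 15 → 4
26: 3, 15 → 2
35: 33, 3, 15 → 3
46: 33, 43, 3, 15 → 4
33: 3, 15 → 2
43: 3, 15 → 2
3: none → 0
15: none → 0
Total inversions: 4 + 2 + 3 + 4 + 2 + 2 + 0 + 0 = 17

There are 17 swaps.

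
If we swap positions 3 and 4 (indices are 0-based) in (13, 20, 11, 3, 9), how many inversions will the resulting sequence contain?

Positions 3 and 4 hold 3 and 9; after swapping, the array is [13, 20, 11, 9, 3].
Count, for each position, how many later elements it exceeds:
13 → 11, 9, 3 → 3
20 → 11, 9, 3 → 3
11 → 9, 3 → 2
9 → 3 → 1
3 → none → 0
Sum: 3 + 3 + 2 + 1 + 0 = 9

9 inversions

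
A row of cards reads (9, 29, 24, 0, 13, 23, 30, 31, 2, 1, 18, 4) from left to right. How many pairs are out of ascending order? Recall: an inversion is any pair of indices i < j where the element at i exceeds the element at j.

Element-by-element contributions:
9: 4
29: 8
24: 7
0: 0
13: 3
23: 4
30: 4
31: 4
2: 1
1: 0
18: 1
4: 0
Sum: 4 + 8 + 7 + 0 + 3 + 4 + 4 + 4 + 1 + 0 + 1 + 0 = 36

36 inversions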